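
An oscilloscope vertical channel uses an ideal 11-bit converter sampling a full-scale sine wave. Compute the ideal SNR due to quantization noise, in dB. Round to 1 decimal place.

68.0 dB

6.02(11) + 1.76 = 66.22 + 1.76 = 67.98 dB.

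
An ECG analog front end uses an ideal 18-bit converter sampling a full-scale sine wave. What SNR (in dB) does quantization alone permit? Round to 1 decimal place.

110.1 dB

For an ideal N-bit converter with full-scale sine input, SNR = 6.02 N + 1.76 dB. SNR = 6.02 × 18 + 1.76 = 108.36 + 1.76 = 110.12 dB.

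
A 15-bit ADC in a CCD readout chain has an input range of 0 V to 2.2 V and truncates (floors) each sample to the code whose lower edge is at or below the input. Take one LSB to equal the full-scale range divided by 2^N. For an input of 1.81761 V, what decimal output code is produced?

V_FS = 2.2 V. LSB = 2.2 V / 2^15 ≈ 67.14 µV.
V_in − V_min = 1.81761 − (0) = 1.81761 V.
Divide by LSB: 1.81761 × 32768/2.2 = 27072.4748.
Truncating gives code 27072.

27072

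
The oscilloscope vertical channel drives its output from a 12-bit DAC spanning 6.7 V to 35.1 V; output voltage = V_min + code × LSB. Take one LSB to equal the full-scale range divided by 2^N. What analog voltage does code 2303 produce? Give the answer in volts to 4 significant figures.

Range = 35.1 − (6.7) = 28.4 V. LSB = 28.4 V / 2^12.
V_out = 6.7 + 2303 × (28.4/4096) V
      = 6.7 V + 15.9681 V = 22.6681 V.

22.67 V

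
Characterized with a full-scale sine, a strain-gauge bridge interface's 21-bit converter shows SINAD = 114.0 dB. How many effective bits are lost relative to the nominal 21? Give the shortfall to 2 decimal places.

2.36 bits

ENOB = (SINAD − 1.76)/6.02 = (114.0 − 1.76)/6.02 = 18.6445 bits.
21 − 18.6445 = 2.36 bits below nominal.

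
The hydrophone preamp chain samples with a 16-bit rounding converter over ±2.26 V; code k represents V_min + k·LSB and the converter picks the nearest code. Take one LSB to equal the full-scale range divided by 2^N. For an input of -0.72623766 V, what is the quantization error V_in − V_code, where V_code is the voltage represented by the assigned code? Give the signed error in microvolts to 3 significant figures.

Span: 2.26 V − (-2.26 V) = 4.52 V. LSB = 4.52 V / 2^16 ≈ 68.97 µV.
(-0.72623766 − (-2.26)) / LSB = 1.53376234 × 65536/4.52 = 22238.1966. Nearest integer: k = 22238.
Reconstructed level: -2.26 + 22238 × 4.52/65536 V = -0.72625122070 V.
V_in − V_code = -0.72623766 − (-0.72625122070) = +13.6 µV.

+13.6 µV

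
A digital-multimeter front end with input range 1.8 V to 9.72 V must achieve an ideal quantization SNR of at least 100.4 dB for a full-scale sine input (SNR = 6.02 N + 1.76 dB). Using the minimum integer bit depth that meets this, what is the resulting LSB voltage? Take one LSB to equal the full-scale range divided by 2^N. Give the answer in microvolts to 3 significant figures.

60.4 µV

Range = 9.72 − (1.8) = 7.92 V.
Required N = ⌈(100.4 − 1.76)/6.02⌉ = ⌈16.385⌉ = 17.
One LSB is 7.92 V / 131072 = 60.4 µV.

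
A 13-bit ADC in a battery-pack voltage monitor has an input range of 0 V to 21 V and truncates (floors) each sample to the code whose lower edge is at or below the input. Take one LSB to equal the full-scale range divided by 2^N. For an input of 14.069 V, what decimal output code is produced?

5488

Range is 21 V. LSB = 21 V / 2^13 ≈ 2.563 mV.
code = ⌊(V_in − V_min)/LSB⌋ = ⌊(V_in − V_min) × 2^13 / range⌋
     = ⌊(14.069 − (0)) × 8192 / 21⌋ = ⌊14.069 × 8192/21⌋
     = ⌊5488.250⌋ = 5488.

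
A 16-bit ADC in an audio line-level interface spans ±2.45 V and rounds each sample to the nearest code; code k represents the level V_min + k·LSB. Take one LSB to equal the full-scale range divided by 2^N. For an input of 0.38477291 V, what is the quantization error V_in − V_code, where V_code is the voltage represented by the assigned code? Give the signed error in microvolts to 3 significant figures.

+16.4 µV

Span: 2.45 V − (-2.45 V) = 4.9 V. LSB = 4.9 V / 2^16 ≈ 74.77 µV.
Position in LSBs: (0.38477291 − (-2.45)) × 65536/4.9 = 37914.2199; rounding gives k = 37914.
V_code = V_min + k × range/2^16 = -2.45 + 37914 × 4.9/65536 = 0.38475646973 V.
e = 0.38477291 − (0.38475646973) = +16.4 µV.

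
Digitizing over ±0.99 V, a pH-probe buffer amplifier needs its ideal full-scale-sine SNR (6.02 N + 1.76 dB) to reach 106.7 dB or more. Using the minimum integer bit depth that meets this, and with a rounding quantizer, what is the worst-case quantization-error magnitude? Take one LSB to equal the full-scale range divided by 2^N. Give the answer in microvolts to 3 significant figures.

3.78 µV

Span: 0.99 V − (-0.99 V) = 1.98 V.
6.02 N + 1.76 ≥ 106.7 gives N ≥ 17.432, so the minimum integer is 18.
Step size = 1.98/262144 V = 7.5531 µV.
Max error for round-to-nearest is LSB/2 = 3.78 µV.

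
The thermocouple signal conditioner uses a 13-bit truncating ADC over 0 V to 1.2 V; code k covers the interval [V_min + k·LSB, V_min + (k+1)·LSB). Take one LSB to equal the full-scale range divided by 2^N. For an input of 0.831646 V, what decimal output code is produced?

5677

Full-scale range = 1.2 V. LSB = 1.2 V / 2^13 ≈ 146.5 µV.
V_in − V_min = 0.831646 − (0) = 0.831646 V.
Divide by LSB: 0.831646 × 8192/1.2 = 5677.3700.
Truncating gives code 5677.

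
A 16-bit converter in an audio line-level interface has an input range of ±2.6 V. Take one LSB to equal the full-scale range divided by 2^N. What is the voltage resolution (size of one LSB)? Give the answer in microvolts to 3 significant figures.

Span: 2.6 V − (-2.6 V) = 5.2 V.
There are 2^16 = 65536 steps.
Step size = 5.2/65536 V = 79.3 µV.

79.3 µV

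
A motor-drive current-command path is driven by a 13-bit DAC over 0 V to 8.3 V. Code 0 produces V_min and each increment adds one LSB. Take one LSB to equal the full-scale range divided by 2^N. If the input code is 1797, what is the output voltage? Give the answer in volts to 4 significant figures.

Full-scale range = 8.3 V. LSB = 8.3 V / 2^13.
Output = V_min + (1797/8192) × range = 0 + 0.219360 × 8.3 V
      = 0 + 1.82069 = 1.82069 V.

1.821 V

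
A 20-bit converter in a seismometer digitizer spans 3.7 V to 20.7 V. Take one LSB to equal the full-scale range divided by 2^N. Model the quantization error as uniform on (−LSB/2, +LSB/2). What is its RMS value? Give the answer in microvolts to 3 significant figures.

Full-scale range = 20.7 V − (3.7 V) = 17 V.
One LSB is 17 V / 1048576 = 16.212 µV.
σ_q = LSB/√12 = 16.212 µV/3.4641 = 4.68 µV.

4.68 µV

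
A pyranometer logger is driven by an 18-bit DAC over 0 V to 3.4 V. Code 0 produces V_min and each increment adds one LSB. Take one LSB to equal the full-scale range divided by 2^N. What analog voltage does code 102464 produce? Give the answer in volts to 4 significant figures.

Range is 3.4 V. LSB = 3.4 V / 2^18.
V_out = V_min + code × LSB = 0 V + 102464 × 3.4 V / 262144
      = 0 + 1.32896 = 1.32896 V.

1.329 V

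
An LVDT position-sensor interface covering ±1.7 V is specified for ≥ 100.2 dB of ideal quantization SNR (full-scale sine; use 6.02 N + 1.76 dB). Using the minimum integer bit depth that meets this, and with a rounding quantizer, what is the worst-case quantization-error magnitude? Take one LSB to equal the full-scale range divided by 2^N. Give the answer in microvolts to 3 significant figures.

13.0 µV

Full-scale range = 1.7 V − (-1.7 V) = 3.4 V.
N ≥ (100.2 − 1.76)/6.02 = 16.352 → N_min = 17.
LSB = 3.4 V ÷ 2^17 = 3.4/131072 V = 25.940 µV.
|e|_max = LSB/2 = 13.0 µV.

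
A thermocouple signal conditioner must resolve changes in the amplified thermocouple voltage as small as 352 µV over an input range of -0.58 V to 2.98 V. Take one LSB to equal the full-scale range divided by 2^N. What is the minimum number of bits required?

14 bits

Span: 2.98 V − (-0.58 V) = 3.56 V.
Levels needed ≥ 3.56/352 µV = 10110. 2^14 = 16384 suffices, so N_min = 14.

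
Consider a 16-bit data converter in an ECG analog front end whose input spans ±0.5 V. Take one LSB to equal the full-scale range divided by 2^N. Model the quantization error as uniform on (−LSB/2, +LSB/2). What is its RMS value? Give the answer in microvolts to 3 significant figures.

Range = 0.5 − (-0.5) = 1 V.
One LSB is 1 V / 65536 = 15.259 µV.
For a uniform distribution on [−LSB/2, +LSB/2], V_rms = LSB/√12 = 15.259 µV/3.4641 = 4.40 µV.

4.40 µV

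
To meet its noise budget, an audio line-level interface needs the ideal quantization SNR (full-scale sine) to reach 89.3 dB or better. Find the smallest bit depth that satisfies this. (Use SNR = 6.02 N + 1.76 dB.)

Solving 6.02 N ≥ 89.3 − 1.76: N ≥ 14.542. Round up → N = 15.

15 bits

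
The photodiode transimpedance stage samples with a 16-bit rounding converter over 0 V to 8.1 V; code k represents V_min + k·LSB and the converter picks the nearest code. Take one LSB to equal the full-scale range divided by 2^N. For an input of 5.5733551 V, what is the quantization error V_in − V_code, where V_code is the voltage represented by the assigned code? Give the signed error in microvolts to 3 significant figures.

V_FS = 8.1 V. LSB = 8.1 V / 2^16 ≈ 123.6 µV.
(5.5733551 − (0)) / LSB = 5.5733551 × 65536/8.1 = 45093.2592. Nearest integer: k = 45093.
Reconstructed level: 0 + 45093 × 8.1/65536 V = 5.5733230591 V.
e = 5.5733551 − (5.5733230591) = +32.0 µV.

+32.0 µV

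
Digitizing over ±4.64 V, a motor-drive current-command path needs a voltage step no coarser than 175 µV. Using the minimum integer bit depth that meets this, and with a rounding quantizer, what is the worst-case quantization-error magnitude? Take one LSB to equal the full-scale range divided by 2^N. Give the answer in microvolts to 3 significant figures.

Range = 4.64 − (-4.64) = 9.28 V.
Required number of levels: 9.28/175 µV = 53029; smallest N with 2^N ≥ that is 16.
One LSB is 9.28 V / 65536 = 141.60 µV.
|e|_max = LSB/2 = 70.8 µV.

70.8 µV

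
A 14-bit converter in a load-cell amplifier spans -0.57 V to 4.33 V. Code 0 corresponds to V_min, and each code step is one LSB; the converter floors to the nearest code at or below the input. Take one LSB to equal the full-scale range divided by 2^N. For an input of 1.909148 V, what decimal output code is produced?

8289

Span: 4.33 V − (-0.57 V) = 4.9 V. LSB = 4.9 V / 2^14 ≈ 299.1 µV.
(V_in − V_min) × 2^14/range = (1.909148 − (-0.57)) × 16384/4.9 = 8289.461.
Floor → code = 8289.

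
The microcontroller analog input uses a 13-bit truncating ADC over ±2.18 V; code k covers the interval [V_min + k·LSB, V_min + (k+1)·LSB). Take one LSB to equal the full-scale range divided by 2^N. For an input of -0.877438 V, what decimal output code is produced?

Range = 2.18 − (-2.18) = 4.36 V. LSB = 4.36 V / 2^13 ≈ 0.5322 mV.
(V_in − V_min) × 2^13/range = (-0.877438 − (-2.18)) × 8192/4.36 = 2447.383.
Floor → code = 2447.

2447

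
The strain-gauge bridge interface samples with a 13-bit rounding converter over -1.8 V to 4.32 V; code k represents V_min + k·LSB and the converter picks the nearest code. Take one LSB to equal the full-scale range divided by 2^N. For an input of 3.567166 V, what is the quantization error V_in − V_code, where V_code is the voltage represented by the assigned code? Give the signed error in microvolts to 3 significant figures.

Range = 4.32 − (-1.8) = 6.12 V. LSB = 6.12 V / 2^13 ≈ 0.7471 mV.
(3.567166 − (-1.8)) / LSB = 5.367166 × 8192/6.12 = 7184.2849. Nearest integer: k = 7184.
Reconstructed level: -1.8 + 7184 × 6.12/8192 V = 3.566953125 V.
e = 3.567166 − (3.566953125) = +213 µV.

+213 µV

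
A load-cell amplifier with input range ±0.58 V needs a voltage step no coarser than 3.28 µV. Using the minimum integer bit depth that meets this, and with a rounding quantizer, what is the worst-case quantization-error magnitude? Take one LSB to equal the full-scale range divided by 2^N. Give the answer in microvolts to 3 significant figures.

The full-scale span is 0.58 − (-0.58) = 1.16 V.
Required number of levels: 1.16/3.28 µV = 353660; smallest N with 2^N ≥ that is 19.
LSB = 1.16 V / 2^19 = 2.2125 µV.
Half an LSB is 1.11 µV.

1.11 µV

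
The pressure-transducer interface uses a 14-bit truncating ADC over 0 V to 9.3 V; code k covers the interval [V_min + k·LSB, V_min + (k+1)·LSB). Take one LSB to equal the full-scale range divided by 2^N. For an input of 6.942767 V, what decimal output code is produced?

12231

Full-scale range = 9.3 V. LSB = 9.3 V / 2^14 ≈ 0.5676 mV.
(V_in − V_min) × 2^14/range = (6.942767 − (0)) × 16384/9.3 = 12231.214.
Floor → code = 12231.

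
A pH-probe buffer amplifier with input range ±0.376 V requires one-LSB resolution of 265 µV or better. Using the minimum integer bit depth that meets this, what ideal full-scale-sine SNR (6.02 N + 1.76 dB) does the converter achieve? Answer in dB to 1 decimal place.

74.0 dB

Span: 0.376 V − (-0.376 V) = 0.752 V.
Need 2^N ≥ 0.752 V / 265 µV = 2838 → N_min = 12.
6.02(12) + 1.76 = 74.00 dB.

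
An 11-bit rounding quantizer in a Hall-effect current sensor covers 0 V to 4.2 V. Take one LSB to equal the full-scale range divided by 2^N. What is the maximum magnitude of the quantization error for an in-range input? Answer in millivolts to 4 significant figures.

1.025 mV

V_FS = 4.2 V.
LSB = 4.2 V ÷ 2^11 = 4.2/2048 V = 2.05078 mV.
|e|_max = LSB/2 = 1.025 mV.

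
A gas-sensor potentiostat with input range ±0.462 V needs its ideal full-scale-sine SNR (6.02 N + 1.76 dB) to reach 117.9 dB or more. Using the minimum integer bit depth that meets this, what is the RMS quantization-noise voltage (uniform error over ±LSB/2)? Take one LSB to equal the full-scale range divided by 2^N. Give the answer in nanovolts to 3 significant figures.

Span: 0.462 V − (-0.462 V) = 0.924 V.
6.02 N + 1.76 ≥ 117.9 gives N ≥ 19.292, so the minimum integer is 20.
One LSB is 0.924 V / 1048576 = 0.88120 µV.
σ_q = LSB/√12 = 0.88120 µV/3.4641 = 254 nV.

254 nV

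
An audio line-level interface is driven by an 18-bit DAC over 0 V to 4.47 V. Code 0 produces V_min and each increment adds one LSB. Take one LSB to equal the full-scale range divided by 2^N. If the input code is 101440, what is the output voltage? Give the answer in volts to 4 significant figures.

Full-scale range = 4.47 V. LSB = 4.47 V / 2^18.
Output = V_min + (101440/262144) × range = 0 + 0.386963 × 4.47 V
      = 0 V + 1.72972 V = 1.72972 V.

1.730 V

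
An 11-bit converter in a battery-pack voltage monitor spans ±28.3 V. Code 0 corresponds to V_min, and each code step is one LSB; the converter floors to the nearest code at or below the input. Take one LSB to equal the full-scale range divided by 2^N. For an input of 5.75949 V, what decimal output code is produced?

1232

The full-scale span is 28.3 − (-28.3) = 56.6 V. LSB = 56.6 V / 2^11 ≈ 27.64 mV.
V_in − V_min = 5.75949 − (-28.3) = 34.05949 V.
Divide by LSB: 34.05949 × 2048/56.6 = 1232.3999.
Truncating gives code 1232.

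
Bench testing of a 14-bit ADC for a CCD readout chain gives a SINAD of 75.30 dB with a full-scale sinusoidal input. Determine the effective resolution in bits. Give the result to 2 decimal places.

(75.30 − 1.76) / 6.02 = 73.54/6.02 = 12.2159 effective bits.

12.22 bits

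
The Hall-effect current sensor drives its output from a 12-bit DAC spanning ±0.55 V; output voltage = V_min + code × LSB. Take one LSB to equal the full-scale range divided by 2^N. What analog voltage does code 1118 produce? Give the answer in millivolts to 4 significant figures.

Full-scale range = 0.55 V − (-0.55 V) = 1.1 V. LSB = 1.1 V / 2^12.
Output = V_min + (1118/4096) × range = -0.55 + 0.272949 × 1.1 V
      = -0.55 + 0.300244 = -0.249756 V.

-249.8 mV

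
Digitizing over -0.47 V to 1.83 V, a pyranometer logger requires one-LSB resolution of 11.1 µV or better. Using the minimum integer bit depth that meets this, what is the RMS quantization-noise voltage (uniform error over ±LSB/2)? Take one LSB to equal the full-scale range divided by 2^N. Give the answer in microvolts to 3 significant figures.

Full-scale range = 1.83 V − (-0.47 V) = 2.3 V.
Need 2^N ≥ 2.3 V / 11.1 µV = 207200 → N_min = 18.
Step size = 2.3/262144 V = 8.7738 µV.
RMS noise = LSB/√12 = 2.53 µV.

2.53 µV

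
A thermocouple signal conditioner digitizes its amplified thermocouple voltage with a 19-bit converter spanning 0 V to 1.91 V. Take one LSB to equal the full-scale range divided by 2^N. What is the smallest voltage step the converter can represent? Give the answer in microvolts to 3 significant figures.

Span = 1.91 V.
2^19 = 524288 levels.
One LSB is 1.91 V / 524288 = 3.64 µV.

3.64 µV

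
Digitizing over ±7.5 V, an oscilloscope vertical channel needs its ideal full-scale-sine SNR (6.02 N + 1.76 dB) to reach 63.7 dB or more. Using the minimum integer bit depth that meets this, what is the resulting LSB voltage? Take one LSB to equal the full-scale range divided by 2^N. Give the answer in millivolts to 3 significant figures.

Span: 7.5 V − (-7.5 V) = 15 V.
N ≥ (63.7 − 1.76)/6.02 = 10.289 → N_min = 11.
Step size = 15/2048 V = 7.32 mV.

7.32 mV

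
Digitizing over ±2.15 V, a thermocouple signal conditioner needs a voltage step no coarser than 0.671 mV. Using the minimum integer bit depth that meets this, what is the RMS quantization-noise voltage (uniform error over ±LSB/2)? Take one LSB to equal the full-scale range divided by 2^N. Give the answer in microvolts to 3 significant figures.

Full-scale range = 2.15 V − (-2.15 V) = 4.3 V.
Need 2^N ≥ 4.3 V / 0.671 mV = 6408 → N_min = 13.
LSB = 4.3 V / 2^13 = 0.52490 mV.
σ_q = LSB/√12 = 0.52490 mV/3.4641 = 152 µV.

152 µV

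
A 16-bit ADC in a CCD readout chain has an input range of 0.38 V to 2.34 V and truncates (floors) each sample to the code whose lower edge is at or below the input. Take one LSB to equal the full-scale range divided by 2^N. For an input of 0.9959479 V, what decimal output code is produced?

The full-scale span is 2.34 − (0.38) = 1.96 V. LSB = 1.96 V / 2^16 ≈ 29.91 µV.
V_in − V_min = 0.9959479 − (0.38) = 0.6159479 V.
Divide by LSB: 0.6159479 × 65536/1.96 = 20595.2865.
Truncating gives code 20595.

20595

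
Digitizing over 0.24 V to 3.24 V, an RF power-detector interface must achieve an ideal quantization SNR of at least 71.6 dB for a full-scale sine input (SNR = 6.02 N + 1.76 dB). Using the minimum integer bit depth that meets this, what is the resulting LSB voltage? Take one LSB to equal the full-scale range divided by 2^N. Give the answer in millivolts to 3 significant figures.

The full-scale span is 3.24 − (0.24) = 3 V.
Required N = ⌈(71.6 − 1.76)/6.02⌉ = ⌈11.601⌉ = 12.
One LSB is 3 V / 4096 = 0.732 mV.

0.732 mV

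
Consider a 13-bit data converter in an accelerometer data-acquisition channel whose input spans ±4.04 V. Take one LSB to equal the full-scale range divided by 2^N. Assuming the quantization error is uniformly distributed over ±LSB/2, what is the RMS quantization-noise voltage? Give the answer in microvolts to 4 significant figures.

284.7 µV

Span: 4.04 V − (-4.04 V) = 8.08 V.
LSB = 8.08 V ÷ 2^13 = 8.08/8192 V = 0.986328 mV.
V_rms = LSB/√12 = 0.986328 mV / √12 = 284.7 µV.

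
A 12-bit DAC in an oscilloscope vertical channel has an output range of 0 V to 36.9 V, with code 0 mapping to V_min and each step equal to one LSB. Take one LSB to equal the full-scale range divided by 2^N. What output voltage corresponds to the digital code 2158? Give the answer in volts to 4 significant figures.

Span = 36.9 V. LSB = 36.9 V / 2^12.
V_out = V_min + code × LSB = 0 V + 2158 × 36.9 V / 4096
      = 0 V + 19.4410 V = 19.4410 V.

19.44 V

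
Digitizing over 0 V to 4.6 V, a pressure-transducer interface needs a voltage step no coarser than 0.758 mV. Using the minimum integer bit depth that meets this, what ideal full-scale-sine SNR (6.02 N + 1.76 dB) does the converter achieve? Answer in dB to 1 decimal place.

Span = 4.6 V.
Need 2^N ≥ 4.6 V / 0.758 mV = 6069 → N_min = 13.
Ideal SNR at N = 13: 6.02·13 + 1.76 = 80.0 dB.

80.0 dB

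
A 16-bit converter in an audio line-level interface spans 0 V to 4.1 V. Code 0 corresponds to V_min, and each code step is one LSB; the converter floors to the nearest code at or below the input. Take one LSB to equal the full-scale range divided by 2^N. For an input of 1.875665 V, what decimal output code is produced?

29981

Full-scale range = 4.1 V. LSB = 4.1 V / 2^16 ≈ 62.56 µV.
(V_in − V_min) × 2^16/range = (1.875665 − (0)) × 65536/4.1 = 29981.361.
Floor → code = 29981.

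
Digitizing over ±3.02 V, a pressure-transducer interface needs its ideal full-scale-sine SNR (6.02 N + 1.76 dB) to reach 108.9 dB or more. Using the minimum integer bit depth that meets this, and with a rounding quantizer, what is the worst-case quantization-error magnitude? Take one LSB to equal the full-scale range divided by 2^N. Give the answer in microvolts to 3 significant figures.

11.5 µV

The full-scale span is 3.02 − (-3.02) = 6.04 V.
Solving 6.02 N ≥ 108.9 − 1.76: N ≥ 17.797. Round up → N = 18.
LSB = 6.04 V ÷ 2^18 = 6.04/262144 V = 23.041 µV.
Half an LSB is 11.5 µV.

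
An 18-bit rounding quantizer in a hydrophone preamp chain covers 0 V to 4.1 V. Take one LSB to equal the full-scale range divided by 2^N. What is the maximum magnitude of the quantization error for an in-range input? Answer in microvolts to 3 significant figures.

Span = 4.1 V.
Step size = 4.1/262144 V = 15.640 µV.
A rounding quantizer has |error| ≤ LSB/2 = 7.82 µV.

7.82 µV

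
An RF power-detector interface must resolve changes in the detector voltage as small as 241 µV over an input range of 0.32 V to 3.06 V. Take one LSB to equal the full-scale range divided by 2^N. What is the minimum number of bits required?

Full-scale range = 3.06 V − (0.32 V) = 2.74 V.
Levels needed ≥ 2.74/241 µV = 11370. 2^14 = 16384 suffices, so N_min = 14.

14 bits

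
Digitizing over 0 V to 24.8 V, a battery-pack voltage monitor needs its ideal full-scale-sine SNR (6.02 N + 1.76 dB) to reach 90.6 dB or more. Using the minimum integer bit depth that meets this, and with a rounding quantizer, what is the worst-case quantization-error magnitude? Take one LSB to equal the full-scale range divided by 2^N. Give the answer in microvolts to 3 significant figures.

V_FS = 24.8 V.
Required N = ⌈(90.6 − 1.76)/6.02⌉ = ⌈14.757⌉ = 15.
One LSB is 24.8 V / 32768 = 0.75684 mV.
Max error for round-to-nearest is LSB/2 = 378 µV.

378 µV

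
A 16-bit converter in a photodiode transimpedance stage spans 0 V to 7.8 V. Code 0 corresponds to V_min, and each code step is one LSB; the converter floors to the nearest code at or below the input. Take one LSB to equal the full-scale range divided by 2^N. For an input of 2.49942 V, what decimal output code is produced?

21000

Full-scale range = 7.8 V. LSB = 7.8 V / 2^16 ≈ 119.0 µV.
(V_in − V_min) × 2^16/range = (2.49942 − (0)) × 65536/7.8 = 21000.255.
Floor → code = 21000.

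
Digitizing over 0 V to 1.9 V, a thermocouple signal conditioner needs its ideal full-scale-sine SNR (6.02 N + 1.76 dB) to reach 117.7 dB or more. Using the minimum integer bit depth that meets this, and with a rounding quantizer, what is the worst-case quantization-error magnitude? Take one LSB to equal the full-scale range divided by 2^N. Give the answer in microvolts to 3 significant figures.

0.906 µV

Full-scale range = 1.9 V.
N ≥ (117.7 − 1.76)/6.02 = 19.259 → N_min = 20.
One LSB is 1.9 V / 1048576 = 1.8120 µV.
Max error for round-to-nearest is LSB/2 = 0.906 µV.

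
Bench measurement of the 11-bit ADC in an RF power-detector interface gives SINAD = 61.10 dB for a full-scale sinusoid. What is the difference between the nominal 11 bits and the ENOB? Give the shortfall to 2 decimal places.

Effective bits = (61.10 − 1.76)/6.02 = 9.8571.
11 − 9.8571 = 1.14 bits below nominal.

1.14 bits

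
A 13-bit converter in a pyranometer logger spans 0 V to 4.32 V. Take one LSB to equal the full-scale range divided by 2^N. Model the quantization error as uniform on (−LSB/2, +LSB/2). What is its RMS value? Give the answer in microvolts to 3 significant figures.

152 µV

Span = 4.32 V.
LSB = 4.32 V / 2^13 = 0.52734 mV.
RMS of a uniform error over width LSB is LSB/√12 = 152 µV.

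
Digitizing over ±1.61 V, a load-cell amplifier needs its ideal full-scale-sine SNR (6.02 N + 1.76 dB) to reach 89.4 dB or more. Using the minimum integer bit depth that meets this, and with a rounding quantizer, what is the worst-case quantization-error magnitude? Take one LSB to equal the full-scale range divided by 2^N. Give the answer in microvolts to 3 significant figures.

The full-scale span is 1.61 − (-1.61) = 3.22 V.
Solving 6.02 N ≥ 89.4 − 1.76: N ≥ 14.558. Round up → N = 15.
LSB = 3.22 V ÷ 2^15 = 3.22/32768 V = 98.267 µV.
Max error for round-to-nearest is LSB/2 = 49.1 µV.

49.1 µV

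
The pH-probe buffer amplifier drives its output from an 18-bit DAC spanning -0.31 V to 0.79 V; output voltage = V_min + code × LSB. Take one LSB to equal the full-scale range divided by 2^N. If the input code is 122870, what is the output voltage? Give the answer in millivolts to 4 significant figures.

Full-scale range = 0.79 V − (-0.31 V) = 1.1 V. LSB = 1.1 V / 2^18.
V_out = V_min + code × LSB = -0.31 V + 122870 × 1.1 V / 262144
      = -0.31 V + 0.515583 V = 0.205583 V.

205.6 mV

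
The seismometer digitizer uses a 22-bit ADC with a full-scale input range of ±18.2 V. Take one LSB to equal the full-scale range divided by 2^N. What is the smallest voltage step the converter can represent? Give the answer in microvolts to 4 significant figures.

The full-scale span is 18.2 − (-18.2) = 36.4 V.
There are 2^22 = 4194304 steps.
LSB = 36.4 V / 2^22 = 8.678 µV.

8.678 µV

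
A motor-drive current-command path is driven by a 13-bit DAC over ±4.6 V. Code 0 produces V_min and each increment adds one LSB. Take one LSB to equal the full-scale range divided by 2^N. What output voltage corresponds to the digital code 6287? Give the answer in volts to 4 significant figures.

Span: 4.6 V − (-4.6 V) = 9.2 V. LSB = 9.2 V / 2^13.
V_out = V_min + code × LSB = -4.6 V + 6287 × 9.2 V / 8192
      = -4.6 V + 7.06060 V = 2.46060 V.

2.461 V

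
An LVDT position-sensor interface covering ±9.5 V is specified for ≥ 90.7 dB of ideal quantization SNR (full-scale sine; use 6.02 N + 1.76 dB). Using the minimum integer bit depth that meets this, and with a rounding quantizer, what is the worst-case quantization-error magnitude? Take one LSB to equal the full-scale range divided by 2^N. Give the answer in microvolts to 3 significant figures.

Range = 9.5 − (-9.5) = 19 V.
N ≥ (90.7 − 1.76)/6.02 = 14.774 → N_min = 15.
LSB = 19 V / 2^15 = 0.57983 mV.
Max error for round-to-nearest is LSB/2 = 290 µV.

290 µV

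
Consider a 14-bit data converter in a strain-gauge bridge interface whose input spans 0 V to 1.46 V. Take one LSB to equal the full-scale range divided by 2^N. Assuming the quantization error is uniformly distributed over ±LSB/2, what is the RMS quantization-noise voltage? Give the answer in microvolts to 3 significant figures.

Span = 1.46 V.
Step size = 1.46/16384 V = 89.111 µV.
For a uniform distribution on [−LSB/2, +LSB/2], V_rms = LSB/√12 = 89.111 µV/3.4641 = 25.7 µV.

25.7 µV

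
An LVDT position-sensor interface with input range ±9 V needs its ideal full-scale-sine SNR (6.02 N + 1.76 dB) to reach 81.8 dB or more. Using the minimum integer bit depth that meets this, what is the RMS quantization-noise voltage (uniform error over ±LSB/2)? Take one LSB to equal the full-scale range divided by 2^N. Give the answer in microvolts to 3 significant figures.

317 µV

Range = 9 − (-9) = 18 V.
N ≥ (81.8 − 1.76)/6.02 = 13.296 → N_min = 14.
One LSB is 18 V / 16384 = 1.0986 mV.
V_rms = LSB/√12 = 317 µV.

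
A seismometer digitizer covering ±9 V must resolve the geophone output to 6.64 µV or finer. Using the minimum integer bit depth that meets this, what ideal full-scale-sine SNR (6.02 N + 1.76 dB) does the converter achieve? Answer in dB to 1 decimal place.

134.2 dB

Full-scale range = 9 V − (-9 V) = 18 V.
Need 2^N ≥ 18 V / 6.64 µV = 2.711e6 → N_min = 22.
6.02(22) + 1.76 = 134.20 dB.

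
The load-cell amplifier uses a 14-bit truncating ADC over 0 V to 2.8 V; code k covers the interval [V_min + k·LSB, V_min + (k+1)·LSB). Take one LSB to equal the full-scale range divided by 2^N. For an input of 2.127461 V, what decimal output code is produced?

12448

Full-scale range = 2.8 V. LSB = 2.8 V / 2^14 ≈ 170.9 µV.
(V_in − V_min) × 2^14/range = (2.127461 − (0)) × 16384/2.8 = 12448.686.
Floor → code = 12448.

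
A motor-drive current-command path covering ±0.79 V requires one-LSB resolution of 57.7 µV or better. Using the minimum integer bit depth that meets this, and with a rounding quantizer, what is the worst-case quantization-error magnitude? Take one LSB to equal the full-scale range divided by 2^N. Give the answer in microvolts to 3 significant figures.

24.1 µV

The full-scale span is 0.79 − (-0.79) = 1.58 V.
Need 2^N ≥ 1.58 V / 57.7 µV = 27380 → N_min = 15.
Step size = 1.58/32768 V = 48.218 µV.
|e|_max = LSB/2 = 24.1 µV.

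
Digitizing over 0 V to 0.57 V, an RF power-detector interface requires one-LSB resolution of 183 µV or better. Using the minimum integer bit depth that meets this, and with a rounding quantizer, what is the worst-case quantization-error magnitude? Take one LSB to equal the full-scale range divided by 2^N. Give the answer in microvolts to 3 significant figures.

69.6 µV

Full-scale range = 0.57 V.
0.57 V / 183 µV = 3115. Since 2^11 = 2048 and 2^12 = 4096, N = 12.
LSB = 0.57 V / 2^12 = 139.16 µV.
|e|_max = LSB/2 = 69.6 µV.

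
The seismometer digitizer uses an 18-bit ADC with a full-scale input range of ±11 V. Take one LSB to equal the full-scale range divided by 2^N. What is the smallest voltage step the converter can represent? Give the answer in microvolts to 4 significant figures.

The full-scale span is 11 − (-11) = 22 V.
2^18 = 262144 levels.
LSB = 22 V ÷ 2^18 = 22/262144 V = 83.92 µV.

83.92 µV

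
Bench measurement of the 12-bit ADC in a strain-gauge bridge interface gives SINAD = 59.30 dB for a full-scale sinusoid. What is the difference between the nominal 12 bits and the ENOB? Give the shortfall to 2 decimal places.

2.44 bits

ENOB = (SINAD − 1.76)/6.02 = (59.30 − 1.76)/6.02 = 9.5581 bits.
12 − 9.5581 = 2.44 bits below nominal.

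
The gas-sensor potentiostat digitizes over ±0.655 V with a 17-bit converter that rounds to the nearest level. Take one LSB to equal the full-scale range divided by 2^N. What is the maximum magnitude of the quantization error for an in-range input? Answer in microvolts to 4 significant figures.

4.997 µV

Span: 0.655 V − (-0.655 V) = 1.31 V.
One LSB is 1.31 V / 131072 = 9.99451 µV.
A rounding quantizer has |error| ≤ LSB/2 = 4.997 µV.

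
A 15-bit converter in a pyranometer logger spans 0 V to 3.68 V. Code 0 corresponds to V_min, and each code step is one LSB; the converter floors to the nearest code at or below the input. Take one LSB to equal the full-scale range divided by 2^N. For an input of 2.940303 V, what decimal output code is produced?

Span = 3.68 V. LSB = 3.68 V / 2^15 ≈ 112.3 µV.
(V_in − V_min) × 2^15/range = (2.940303 − (0)) × 32768/3.68 = 26181.481.
Floor → code = 26181.

26181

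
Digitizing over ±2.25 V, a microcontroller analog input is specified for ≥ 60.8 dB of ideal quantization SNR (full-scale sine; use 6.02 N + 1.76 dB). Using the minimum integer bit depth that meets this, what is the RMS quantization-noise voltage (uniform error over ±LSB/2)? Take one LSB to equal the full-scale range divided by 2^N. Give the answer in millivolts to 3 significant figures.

Range = 2.25 − (-2.25) = 4.5 V.
N ≥ (60.8 − 1.76)/6.02 = 9.807 → N_min = 10.
LSB = 4.5 V / 2^10 = 4.3945 mV.
RMS noise = LSB/√12 = 1.27 mV.

1.27 mV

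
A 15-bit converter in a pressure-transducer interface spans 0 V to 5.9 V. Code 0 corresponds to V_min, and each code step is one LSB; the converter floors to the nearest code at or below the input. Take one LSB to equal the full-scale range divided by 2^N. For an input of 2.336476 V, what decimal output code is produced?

Full-scale range = 5.9 V. LSB = 5.9 V / 2^15 ≈ 180.1 µV.
code = ⌊(V_in − V_min)/LSB⌋ = ⌊(V_in − V_min) × 2^15 / range⌋
     = ⌊(2.336476 − (0)) × 32768 / 5.9⌋ = ⌊2.336476 × 32768/5.9⌋
     = ⌊12976.550⌋ = 12976.

12976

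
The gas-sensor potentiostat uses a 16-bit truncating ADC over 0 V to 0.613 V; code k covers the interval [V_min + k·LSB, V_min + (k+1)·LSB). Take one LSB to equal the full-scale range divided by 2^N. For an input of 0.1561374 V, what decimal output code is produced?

16692

V_FS = 0.613 V. LSB = 0.613 V / 2^16 ≈ 9.354 µV.
V_in − V_min = 0.1561374 − (0) = 0.1561374 V.
Divide by LSB: 0.1561374 × 65536/0.613 = 16692.6927.
Truncating gives code 16692.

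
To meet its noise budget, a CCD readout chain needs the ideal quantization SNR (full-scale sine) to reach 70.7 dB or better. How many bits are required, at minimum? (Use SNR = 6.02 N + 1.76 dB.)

12 bits

Required N = ⌈(70.7 − 1.76)/6.02⌉ = ⌈11.452⌉ = 12.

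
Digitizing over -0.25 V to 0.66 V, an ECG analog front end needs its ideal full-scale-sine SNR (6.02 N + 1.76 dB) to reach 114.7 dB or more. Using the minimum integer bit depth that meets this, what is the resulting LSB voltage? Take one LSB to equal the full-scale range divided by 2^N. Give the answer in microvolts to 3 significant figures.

1.74 µV

Range = 0.66 − (-0.25) = 0.91 V.
N ≥ (114.7 − 1.76)/6.02 = 18.761 → N_min = 19.
LSB = 0.91 V / 2^19 = 1.74 µV.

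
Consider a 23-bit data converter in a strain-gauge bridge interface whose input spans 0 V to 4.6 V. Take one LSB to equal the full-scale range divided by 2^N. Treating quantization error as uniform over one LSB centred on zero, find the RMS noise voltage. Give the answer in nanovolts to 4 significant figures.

158.3 nV

V_FS = 4.6 V.
Step size = 4.6/8388608 V = 0.548363 µV.
V_rms = LSB/√12 = 0.548363 µV / √12 = 158.3 nV.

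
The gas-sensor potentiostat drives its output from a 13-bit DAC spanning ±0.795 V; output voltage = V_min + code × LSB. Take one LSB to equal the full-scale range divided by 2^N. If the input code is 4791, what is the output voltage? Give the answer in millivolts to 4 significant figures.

134.9 mV

Range = 0.795 − (-0.795) = 1.59 V. LSB = 1.59 V / 2^13.
V_out = V_min + code × LSB = -0.795 V + 4791 × 1.59 V / 8192
      = -0.795 + 0.929894 = 0.134894 V.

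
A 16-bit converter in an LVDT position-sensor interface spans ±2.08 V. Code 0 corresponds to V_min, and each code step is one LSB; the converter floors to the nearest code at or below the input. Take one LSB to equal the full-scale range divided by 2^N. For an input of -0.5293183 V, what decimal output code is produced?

Full-scale range = 2.08 V − (-2.08 V) = 4.16 V. LSB = 4.16 V / 2^16 ≈ 63.48 µV.
V_in − V_min = -0.5293183 − (-2.08) = 1.5506817 V.
Divide by LSB: 1.5506817 × 65536/4.16 = 24429.2009.
Truncating gives code 24429.

24429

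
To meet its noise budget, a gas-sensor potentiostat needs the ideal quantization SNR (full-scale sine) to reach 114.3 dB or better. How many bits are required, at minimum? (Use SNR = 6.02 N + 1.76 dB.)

Solving 6.02 N ≥ 114.3 − 1.76: N ≥ 18.694. Round up → N = 19.

19 bits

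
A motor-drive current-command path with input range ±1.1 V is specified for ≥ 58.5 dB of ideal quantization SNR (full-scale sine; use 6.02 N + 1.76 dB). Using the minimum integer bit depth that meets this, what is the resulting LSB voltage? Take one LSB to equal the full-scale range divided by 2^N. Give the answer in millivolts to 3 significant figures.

The full-scale span is 1.1 − (-1.1) = 2.2 V.
Required N = ⌈(58.5 − 1.76)/6.02⌉ = ⌈9.425⌉ = 10.
One LSB is 2.2 V / 1024 = 2.15 mV.

2.15 mV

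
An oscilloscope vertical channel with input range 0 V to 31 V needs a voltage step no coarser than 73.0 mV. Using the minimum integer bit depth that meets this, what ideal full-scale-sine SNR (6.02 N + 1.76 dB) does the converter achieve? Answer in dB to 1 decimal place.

Span = 31 V.
Levels needed ≥ 31/73.0 mV = 424.7. 2^9 = 512 suffices, so N_min = 9.
SNR = 6.02 × 9 + 1.76 = 55.94 dB.

55.9 dB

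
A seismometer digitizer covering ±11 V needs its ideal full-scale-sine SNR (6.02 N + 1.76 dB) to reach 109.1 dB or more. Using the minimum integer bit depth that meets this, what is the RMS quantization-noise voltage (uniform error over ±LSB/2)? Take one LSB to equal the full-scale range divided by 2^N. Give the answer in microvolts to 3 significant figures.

24.2 µV

Full-scale range = 11 V − (-11 V) = 22 V.
Solving 6.02 N ≥ 109.1 − 1.76: N ≥ 17.831. Round up → N = 18.
Step size = 22/262144 V = 83.923 µV.
V_rms = LSB/√12 = 24.2 µV.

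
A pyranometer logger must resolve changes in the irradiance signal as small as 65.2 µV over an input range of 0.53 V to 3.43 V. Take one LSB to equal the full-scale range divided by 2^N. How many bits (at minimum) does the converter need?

16 bits

Range = 3.43 − (0.53) = 2.9 V.
Required number of levels: 2.9/65.2 µV = 44479; smallest N with 2^N ≥ that is 16.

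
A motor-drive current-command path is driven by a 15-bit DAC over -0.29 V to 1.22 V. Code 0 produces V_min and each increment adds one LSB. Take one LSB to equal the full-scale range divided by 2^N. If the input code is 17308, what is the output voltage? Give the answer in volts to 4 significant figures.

The full-scale span is 1.22 − (-0.29) = 1.51 V. LSB = 1.51 V / 2^15.
Output = V_min + (17308/32768) × range = -0.29 + 0.528198 × 1.51 V
      = -0.29 V + 0.797579 V = 0.507579 V.

0.5076 V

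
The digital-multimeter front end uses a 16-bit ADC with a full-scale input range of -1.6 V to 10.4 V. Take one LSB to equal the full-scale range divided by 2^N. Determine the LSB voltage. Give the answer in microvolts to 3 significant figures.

The full-scale span is 10.4 − (-1.6) = 12 V.
Number of codes = 2^16 = 65536.
LSB = 12 V ÷ 2^16 = 12/65536 V = 183 µV.

183 µV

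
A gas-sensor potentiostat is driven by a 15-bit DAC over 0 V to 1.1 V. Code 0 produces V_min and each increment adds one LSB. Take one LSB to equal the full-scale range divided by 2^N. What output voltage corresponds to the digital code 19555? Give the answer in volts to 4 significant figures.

Range is 1.1 V. LSB = 1.1 V / 2^15.
V_out = 0 + 19555 × (1.1/32768) V
      = 0 V + 0.656448 V = 0.656448 V.

0.6564 V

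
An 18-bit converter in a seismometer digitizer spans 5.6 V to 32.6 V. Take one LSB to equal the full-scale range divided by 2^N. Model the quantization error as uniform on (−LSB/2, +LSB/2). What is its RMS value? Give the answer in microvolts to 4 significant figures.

29.73 µV

The full-scale span is 32.6 − (5.6) = 27 V.
LSB = 27 V / 2^18 = 102.997 µV.
For a uniform distribution on [−LSB/2, +LSB/2], V_rms = LSB/√12 = 102.997 µV/3.4641 = 29.73 µV.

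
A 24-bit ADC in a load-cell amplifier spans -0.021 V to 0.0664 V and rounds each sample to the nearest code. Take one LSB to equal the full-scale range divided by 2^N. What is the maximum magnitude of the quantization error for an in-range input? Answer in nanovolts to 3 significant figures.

Range = 0.0664 − (-0.021) = 0.0874 V.
One LSB is 0.0874 V / 16777216 = 5.2094 nV.
A rounding quantizer has |error| ≤ LSB/2 = 2.60 nV.

2.60 nV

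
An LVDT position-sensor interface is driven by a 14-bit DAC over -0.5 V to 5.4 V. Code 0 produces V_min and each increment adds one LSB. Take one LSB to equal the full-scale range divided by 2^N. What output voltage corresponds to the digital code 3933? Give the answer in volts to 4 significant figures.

0.9163 V

The full-scale span is 5.4 − (-0.5) = 5.9 V. LSB = 5.9 V / 2^14.
V_out = -0.5 + 3933 × (5.9/16384) V
      = -0.5 V + 1.41630 V = 0.916302 V.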